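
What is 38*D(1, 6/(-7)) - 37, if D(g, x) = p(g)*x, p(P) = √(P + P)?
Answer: -37 - 228*√2/7 ≈ -83.063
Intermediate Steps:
p(P) = √2*√P (p(P) = √(2*P) = √2*√P)
D(g, x) = x*√2*√g (D(g, x) = (√2*√g)*x = x*√2*√g)
38*D(1, 6/(-7)) - 37 = 38*((6/(-7))*√2*√1) - 37 = 38*((6*(-⅐))*√2*1) - 37 = 38*(-6/7*√2*1) - 37 = 38*(-6*√2/7) - 37 = -228*√2/7 - 37 = -37 - 228*√2/7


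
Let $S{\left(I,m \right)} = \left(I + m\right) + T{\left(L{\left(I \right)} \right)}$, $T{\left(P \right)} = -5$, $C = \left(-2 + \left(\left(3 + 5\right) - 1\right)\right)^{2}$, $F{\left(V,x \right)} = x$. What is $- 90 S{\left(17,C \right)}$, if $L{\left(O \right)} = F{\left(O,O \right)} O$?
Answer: $-3330$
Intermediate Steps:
$L{\left(O \right)} = O^{2}$ ($L{\left(O \right)} = O O = O^{2}$)
$C = 25$ ($C = \left(-2 + \left(8 - 1\right)\right)^{2} = \left(-2 + 7\right)^{2} = 5^{2} = 25$)
$S{\left(I,m \right)} = -5 + I + m$ ($S{\left(I,m \right)} = \left(I + m\right) - 5 = -5 + I + m$)
$- 90 S{\left(17,C \right)} = - 90 \left(-5 + 17 + 25\right) = \left(-90\right) 37 = -3330$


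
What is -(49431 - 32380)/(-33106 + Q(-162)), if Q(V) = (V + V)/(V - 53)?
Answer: 3665965/7117466 ≈ 0.51507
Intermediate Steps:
Q(V) = 2*V/(-53 + V) (Q(V) = (2*V)/(-53 + V) = 2*V/(-53 + V))
-(49431 - 32380)/(-33106 + Q(-162)) = -(49431 - 32380)/(-33106 + 2*(-162)/(-53 - 162)) = -17051/(-33106 + 2*(-162)/(-215)) = -17051/(-33106 + 2*(-162)*(-1/215)) = -17051/(-33106 + 324/215) = -17051/(-7117466/215) = -17051*(-215)/7117466 = -1*(-3665965/7117466) = 3665965/7117466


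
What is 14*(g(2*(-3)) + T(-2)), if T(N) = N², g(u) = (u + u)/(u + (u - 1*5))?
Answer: 1120/17 ≈ 65.882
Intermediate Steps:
g(u) = 2*u/(-5 + 2*u) (g(u) = (2*u)/(u + (u - 5)) = (2*u)/(u + (-5 + u)) = (2*u)/(-5 + 2*u) = 2*u/(-5 + 2*u))
14*(g(2*(-3)) + T(-2)) = 14*(2*(2*(-3))/(-5 + 2*(2*(-3))) + (-2)²) = 14*(2*(-6)/(-5 + 2*(-6)) + 4) = 14*(2*(-6)/(-5 - 12) + 4) = 14*(2*(-6)/(-17) + 4) = 14*(2*(-6)*(-1/17) + 4) = 14*(12/17 + 4) = 14*(80/17) = 1120/17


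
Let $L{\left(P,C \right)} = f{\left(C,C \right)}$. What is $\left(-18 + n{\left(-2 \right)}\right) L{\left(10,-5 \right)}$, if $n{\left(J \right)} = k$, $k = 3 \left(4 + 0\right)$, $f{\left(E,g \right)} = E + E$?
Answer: $60$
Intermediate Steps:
$f{\left(E,g \right)} = 2 E$
$L{\left(P,C \right)} = 2 C$
$k = 12$ ($k = 3 \cdot 4 = 12$)
$n{\left(J \right)} = 12$
$\left(-18 + n{\left(-2 \right)}\right) L{\left(10,-5 \right)} = \left(-18 + 12\right) 2 \left(-5\right) = \left(-6\right) \left(-10\right) = 60$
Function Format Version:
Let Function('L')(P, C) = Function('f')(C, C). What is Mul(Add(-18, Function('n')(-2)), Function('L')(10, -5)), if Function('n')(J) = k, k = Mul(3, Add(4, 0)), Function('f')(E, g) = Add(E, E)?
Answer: 60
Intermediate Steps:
Function('f')(E, g) = Mul(2, E)
Function('L')(P, C) = Mul(2, C)
k = 12 (k = Mul(3, 4) = 12)
Function('n')(J) = 12
Mul(Add(-18, Function('n')(-2)), Function('L')(10, -5)) = Mul(Add(-18, 12), Mul(2, -5)) = Mul(-6, -10) = 60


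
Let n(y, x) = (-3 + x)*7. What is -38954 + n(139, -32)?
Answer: -39199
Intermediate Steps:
n(y, x) = -21 + 7*x
-38954 + n(139, -32) = -38954 + (-21 + 7*(-32)) = -38954 + (-21 - 224) = -38954 - 245 = -39199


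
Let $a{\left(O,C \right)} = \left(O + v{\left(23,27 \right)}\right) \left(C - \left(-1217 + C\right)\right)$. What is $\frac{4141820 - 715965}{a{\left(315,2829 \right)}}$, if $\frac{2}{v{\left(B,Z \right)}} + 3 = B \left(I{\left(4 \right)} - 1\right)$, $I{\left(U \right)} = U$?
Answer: $\frac{92895}{10396} \approx 8.9357$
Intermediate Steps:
$v{\left(B,Z \right)} = \frac{2}{-3 + 3 B}$ ($v{\left(B,Z \right)} = \frac{2}{-3 + B \left(4 - 1\right)} = \frac{2}{-3 + B 3} = \frac{2}{-3 + 3 B}$)
$a{\left(O,C \right)} = \frac{1217}{33} + 1217 O$ ($a{\left(O,C \right)} = \left(O + \frac{2}{3 \left(-1 + 23\right)}\right) \left(C - \left(-1217 + C\right)\right) = \left(O + \frac{2}{3 \cdot 22}\right) 1217 = \left(O + \frac{2}{3} \cdot \frac{1}{22}\right) 1217 = \left(O + \frac{1}{33}\right) 1217 = \left(\frac{1}{33} + O\right) 1217 = \frac{1217}{33} + 1217 O$)
$\frac{4141820 - 715965}{a{\left(315,2829 \right)}} = \frac{4141820 - 715965}{\frac{1217}{33} + 1217 \cdot 315} = \frac{4141820 - 715965}{\frac{1217}{33} + 383355} = \frac{3425855}{\frac{12651932}{33}} = 3425855 \cdot \frac{33}{12651932} = \frac{92895}{10396}$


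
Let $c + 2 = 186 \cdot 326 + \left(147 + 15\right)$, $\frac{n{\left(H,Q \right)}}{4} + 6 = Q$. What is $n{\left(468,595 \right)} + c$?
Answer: $63152$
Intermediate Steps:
$n{\left(H,Q \right)} = -24 + 4 Q$
$c = 60796$ ($c = -2 + \left(186 \cdot 326 + \left(147 + 15\right)\right) = -2 + \left(60636 + 162\right) = -2 + 60798 = 60796$)
$n{\left(468,595 \right)} + c = \left(-24 + 4 \cdot 595\right) + 60796 = \left(-24 + 2380\right) + 60796 = 2356 + 60796 = 63152$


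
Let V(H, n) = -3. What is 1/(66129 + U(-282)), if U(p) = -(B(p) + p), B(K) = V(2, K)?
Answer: 1/66414 ≈ 1.5057e-5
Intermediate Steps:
B(K) = -3
U(p) = 3 - p (U(p) = -(-3 + p) = 3 - p)
1/(66129 + U(-282)) = 1/(66129 + (3 - 1*(-282))) = 1/(66129 + (3 + 282)) = 1/(66129 + 285) = 1/66414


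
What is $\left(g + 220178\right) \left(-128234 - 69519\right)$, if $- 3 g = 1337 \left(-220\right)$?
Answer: $- \frac{188789647522}{3} \approx -6.293 \cdot 10^{10}$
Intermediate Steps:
$g = \frac{294140}{3}$ ($g = - \frac{1337 \left(-220\right)}{3} = \left(- \frac{1}{3}\right) \left(-294140\right) = \frac{294140}{3} \approx 98047.0$)
$\left(g + 220178\right) \left(-128234 - 69519\right) = \left(\frac{294140}{3} + 220178\right) \left(-128234 - 69519\right) = \frac{954674}{3} \left(-197753\right) = - \frac{188789647522}{3}$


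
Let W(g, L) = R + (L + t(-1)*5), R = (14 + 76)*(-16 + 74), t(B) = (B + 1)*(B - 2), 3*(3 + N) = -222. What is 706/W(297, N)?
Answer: 706/5143 ≈ 0.13727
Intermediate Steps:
N = -77 (N = -3 + (1/3)*(-222) = -3 - 74 = -77)
t(B) = (1 + B)*(-2 + B)
R = 5220 (R = 90*58 = 5220)
W(g, L) = 5220 + L (W(g, L) = 5220 + (L + (-2 + (-1)**2 - 1*(-1))*5) = 5220 + (L + (-2 + 1 + 1)*5) = 5220 + (L + 0*5) = 5220 + (L + 0) = 5220 + L)
706/W(297, N) = 706/(5220 - 77) = 706/5143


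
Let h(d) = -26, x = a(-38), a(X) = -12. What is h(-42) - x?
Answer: -14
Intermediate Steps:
x = -12
h(-42) - x = -26 - 1*(-12) = -26 + 12 = -14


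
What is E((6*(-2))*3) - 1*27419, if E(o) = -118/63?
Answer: -1727515/63 ≈ -27421.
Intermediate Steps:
E(o) = -118/63 (E(o) = -118*1/63 = -118/63)
E((6*(-2))*3) - 1*27419 = -118/63 - 1*27419 = -118/63 - 27419 = -1727515/63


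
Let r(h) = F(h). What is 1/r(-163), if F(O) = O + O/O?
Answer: -1/162 ≈ -0.0061728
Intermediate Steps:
F(O) = 1 + O (F(O) = O + 1 = 1 + O)
r(h) = 1 + h
1/r(-163) = 1/(1 - 163) = 1/(-162) = -1/162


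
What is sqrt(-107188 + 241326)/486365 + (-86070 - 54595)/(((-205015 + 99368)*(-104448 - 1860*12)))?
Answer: -140665/13392658896 + sqrt(134138)/486365 ≈ 0.00074253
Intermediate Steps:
sqrt(-107188 + 241326)/486365 + (-86070 - 54595)/(((-205015 + 99368)*(-104448 - 1860*12))) = sqrt(134138)*(1/486365) - 140665*(-1/(105647*(-104448 - 22320))) = sqrt(134138)/486365 - 140665/((-105647*(-126768))) = sqrt(134138)/486365 - 140665/13392658896 = -140665/13392658896 + sqrt(134138)/486365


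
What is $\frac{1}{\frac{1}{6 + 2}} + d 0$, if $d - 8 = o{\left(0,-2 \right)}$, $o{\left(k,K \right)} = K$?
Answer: $8$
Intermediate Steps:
$d = 6$ ($d = 8 - 2 = 6$)
$\frac{1}{\frac{1}{6 + 2}} + d 0 = \frac{1}{\frac{1}{6 + 2}} + 6 \cdot 0 = \frac{1}{\frac{1}{8}} + 0 = 8 + 0 = 8$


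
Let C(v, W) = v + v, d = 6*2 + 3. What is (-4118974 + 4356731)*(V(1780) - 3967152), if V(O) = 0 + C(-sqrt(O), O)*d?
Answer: -943218158064 - 14265420*sqrt(445) ≈ -9.4352e+11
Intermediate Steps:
d = 15 (d = 12 + 3 = 15)
C(v, W) = 2*v
V(O) = -30*sqrt(O) (V(O) = 0 + (2*(-sqrt(O)))*15 = 0 - 2*sqrt(O)*15 = 0 - 30*sqrt(O) = -30*sqrt(O))
(-4118974 + 4356731)*(V(1780) - 3967152) = (-4118974 + 4356731)*(-60*sqrt(445) - 3967152) = 237757*(-60*sqrt(445) - 3967152) = 237757*(-3967152 - 60*sqrt(445)) = -943218158064 - 14265420*sqrt(445)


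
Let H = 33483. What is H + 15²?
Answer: 33708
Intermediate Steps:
H + 15² = 33483 + 15² = 33483 + 225 = 33708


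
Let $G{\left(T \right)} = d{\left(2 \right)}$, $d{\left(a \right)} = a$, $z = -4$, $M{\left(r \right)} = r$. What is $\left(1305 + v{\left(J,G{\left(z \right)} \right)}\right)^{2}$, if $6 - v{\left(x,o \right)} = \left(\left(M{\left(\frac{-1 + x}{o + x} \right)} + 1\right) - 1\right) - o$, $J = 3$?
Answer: $\frac{43072969}{25} \approx 1.7229 \cdot 10^{6}$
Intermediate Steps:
$G{\left(T \right)} = 2$
$v{\left(x,o \right)} = 6 + o - \frac{-1 + x}{o + x}$ ($v{\left(x,o \right)} = 6 - \left(\left(\left(\frac{-1 + x}{o + x} + 1\right) - 1\right) - o\right) = 6 - \left(\left(\left(1 + \frac{-1 + x}{o + x}\right) - 1\right) - o\right) = 6 - \left(\frac{-1 + x}{o + x} - o\right) = 6 - \left(- o + \frac{-1 + x}{o + x}\right) = 6 + \left(o - \frac{-1 + x}{o + x}\right) = 6 + o - \frac{-1 + x}{o + x}$)
$\left(1305 + v{\left(J,G{\left(z \right)} \right)}\right)^{2} = \left(1305 + \frac{1 - 3 + \left(6 + 2\right) \left(2 + 3\right)}{2 + 3}\right)^{2} = \left(1305 + \frac{1 - 3 + 8 \cdot 5}{5}\right)^{2} = \left(1305 + \frac{1 - 3 + 40}{5}\right)^{2} = \left(1305 + \frac{1}{5} \cdot 38\right)^{2} = \left(1305 + \frac{38}{5}\right)^{2} = \left(\frac{6563}{5}\right)^{2} = \frac{43072969}{25}$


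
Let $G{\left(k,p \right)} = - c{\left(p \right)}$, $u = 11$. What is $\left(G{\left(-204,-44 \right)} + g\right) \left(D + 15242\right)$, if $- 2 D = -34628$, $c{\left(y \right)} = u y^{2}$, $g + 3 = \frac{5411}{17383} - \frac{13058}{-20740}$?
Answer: $- \frac{62494897316268414}{90130855} \approx -6.9338 \cdot 10^{8}$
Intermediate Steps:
$g = - \frac{371179453}{180261710}$ ($g = -3 + \left(\frac{5411}{17383} - \frac{13058}{-20740}\right) = -3 + \left(5411 \cdot \frac{1}{17383} - - \frac{6529}{10370}\right) = -3 + \left(\frac{5411}{17383} + \frac{6529}{10370}\right) = -3 + \frac{169605677}{180261710} = - \frac{371179453}{180261710} \approx -2.0591$)
$c{\left(y \right)} = 11 y^{2}$
$G{\left(k,p \right)} = - 11 p^{2}$
$D = 17314$ ($D = \left(- \frac{1}{2}\right) \left(-34628\right) = 17314$)
$\left(G{\left(-204,-44 \right)} + g\right) \left(D + 15242\right) = \left(- 11 \left(-44\right)^{2} - \frac{371179453}{180261710}\right) \left(17314 + 15242\right) = \left(\left(-11\right) 1936 - \frac{371179453}{180261710}\right) 32556 = \left(-21296 - \frac{371179453}{180261710}\right) 32556 = \left(- \frac{3839224555613}{180261710}\right) 32556 = - \frac{62494897316268414}{90130855}$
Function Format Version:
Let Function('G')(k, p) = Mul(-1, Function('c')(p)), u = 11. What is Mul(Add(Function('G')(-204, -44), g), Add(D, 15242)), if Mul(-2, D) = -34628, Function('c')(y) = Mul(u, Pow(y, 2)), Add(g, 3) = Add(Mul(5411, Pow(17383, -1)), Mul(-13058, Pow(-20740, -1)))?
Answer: Rational(-62494897316268414, 90130855) ≈ -6.9338e+8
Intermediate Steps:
g = Rational(-371179453, 180261710) (g = Add(-3, Add(Mul(5411, Pow(17383, -1)), Mul(-13058, Pow(-20740, -1)))) = Add(-3, Add(Mul(5411, Rational(1, 17383)), Mul(-13058, Rational(-1, 20740)))) = Add(-3, Add(Rational(5411, 17383), Rational(6529, 10370))) = Add(-3, Rational(169605677, 180261710)) = Rational(-371179453, 180261710) ≈ -2.0591)
Function('c')(y) = Mul(11, Pow(y, 2))
Function('G')(k, p) = Mul(-11, Pow(p, 2)) (Function('G')(k, p) = Mul(-1, Mul(11, Pow(p, 2))) = Mul(-11, Pow(p, 2)))
D = 17314 (D = Mul(Rational(-1, 2), -34628) = 17314)
Mul(Add(Function('G')(-204, -44), g), Add(D, 15242)) = Mul(Add(Mul(-11, Pow(-44, 2)), Rational(-371179453, 180261710)), Add(17314, 15242)) = Mul(Add(Mul(-11, 1936), Rational(-371179453, 180261710)), 32556) = Mul(Add(-21296, Rational(-371179453, 180261710)), 32556) = Mul(Rational(-3839224555613, 180261710), 32556) = Rational(-62494897316268414, 90130855)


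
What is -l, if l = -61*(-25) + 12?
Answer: -1537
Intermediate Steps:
l = 1537 (l = 1525 + 12 = 1537)
-l = -1*1537 = -1537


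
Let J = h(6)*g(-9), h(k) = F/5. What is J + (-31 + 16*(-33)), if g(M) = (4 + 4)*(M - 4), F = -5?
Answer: -455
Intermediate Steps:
g(M) = -32 + 8*M (g(M) = 8*(-4 + M) = -32 + 8*M)
h(k) = -1 (h(k) = -5/5 = -5*⅕ = -1)
J = 104 (J = -(-32 + 8*(-9)) = -(-32 - 72) = -1*(-104) = 104)
J + (-31 + 16*(-33)) = 104 + (-31 + 16*(-33)) = 104 + (-31 - 528) = 104 - 559 = -455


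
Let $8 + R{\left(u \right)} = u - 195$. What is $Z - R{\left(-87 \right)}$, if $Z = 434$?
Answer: $724$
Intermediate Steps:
$R{\left(u \right)} = -203 + u$ ($R{\left(u \right)} = -8 + \left(u - 195\right) = -8 + \left(-195 + u\right) = -203 + u$)
$Z - R{\left(-87 \right)} = 434 - \left(-203 - 87\right) = 434 - -290 = 434 + 290 = 724$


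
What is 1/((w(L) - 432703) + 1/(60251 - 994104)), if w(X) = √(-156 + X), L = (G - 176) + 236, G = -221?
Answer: -377352249106224980/163281450521864760433653 - 872081425609*I*√317/163281450521864760433653 ≈ -2.3111e-6 - 9.5093e-11*I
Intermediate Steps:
L = -161 (L = (-221 - 176) + 236 = -397 + 236 = -161)
1/((w(L) - 432703) + 1/(60251 - 994104)) = 1/((√(-156 - 161) - 432703) + 1/(60251 - 994104)) = 1/((√(-317) - 432703) + 1/(-933853)) = 1/((I*√317 - 432703) - 1/933853) = 1/((-432703 + I*√317) - 1/933853) = 1/(-404080994660/933853 + I*√317)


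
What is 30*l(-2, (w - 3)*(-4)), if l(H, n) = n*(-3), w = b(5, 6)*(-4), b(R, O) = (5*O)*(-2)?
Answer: 85320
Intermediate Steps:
b(R, O) = -10*O
w = 240 (w = -10*6*(-4) = -60*(-4) = 240)
l(H, n) = -3*n
30*l(-2, (w - 3)*(-4)) = 30*(-3*(240 - 3)*(-4)) = 30*(-711*(-4)) = 30*(-3*(-948)) = 30*2844 = 85320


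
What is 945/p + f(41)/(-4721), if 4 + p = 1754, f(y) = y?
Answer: 125417/236050 ≈ 0.53132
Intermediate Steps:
p = 1750 (p = -4 + 1754 = 1750)
945/p + f(41)/(-4721) = 945/1750 + 41/(-4721) = 945*(1/1750) + 41*(-1/4721) = 27/50 - 41/4721 = 125417/236050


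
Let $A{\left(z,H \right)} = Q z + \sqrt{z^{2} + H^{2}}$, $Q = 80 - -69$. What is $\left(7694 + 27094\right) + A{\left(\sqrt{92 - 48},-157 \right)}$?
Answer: $34788 + \sqrt{24693} + 298 \sqrt{11} \approx 35934.0$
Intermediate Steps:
$Q = 149$ ($Q = 80 + 69 = 149$)
$A{\left(z,H \right)} = \sqrt{H^{2} + z^{2}} + 149 z$ ($A{\left(z,H \right)} = 149 z + \sqrt{z^{2} + H^{2}} = 149 z + \sqrt{H^{2} + z^{2}} = \sqrt{H^{2} + z^{2}} + 149 z$)
$\left(7694 + 27094\right) + A{\left(\sqrt{92 - 48},-157 \right)} = \left(7694 + 27094\right) + \left(\sqrt{\left(-157\right)^{2} + \left(\sqrt{92 - 48}\right)^{2}} + 149 \sqrt{92 - 48}\right) = 34788 + \left(\sqrt{24649 + \left(\sqrt{44}\right)^{2}} + 149 \sqrt{44}\right) = 34788 + \left(\sqrt{24649 + \left(2 \sqrt{11}\right)^{2}} + 149 \cdot 2 \sqrt{11}\right) = 34788 + \left(\sqrt{24649 + 44} + 298 \sqrt{11}\right) = 34788 + \left(\sqrt{24693} + 298 \sqrt{11}\right) = 34788 + \sqrt{24693} + 298 \sqrt{11}$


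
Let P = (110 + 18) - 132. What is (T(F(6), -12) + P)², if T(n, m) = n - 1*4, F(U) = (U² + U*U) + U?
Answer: 4900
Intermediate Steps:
P = -4 (P = 128 - 132 = -4)
F(U) = U + 2*U² (F(U) = (U² + U²) + U = 2*U² + U = U + 2*U²)
T(n, m) = -4 + n (T(n, m) = n - 4 = -4 + n)
(T(F(6), -12) + P)² = ((-4 + 6*(1 + 2*6)) - 4)² = ((-4 + 6*(1 + 12)) - 4)² = ((-4 + 6*13) - 4)² = ((-4 + 78) - 4)² = (74 - 4)² = 70² = 4900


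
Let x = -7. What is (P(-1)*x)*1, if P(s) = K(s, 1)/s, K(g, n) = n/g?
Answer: -7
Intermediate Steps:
P(s) = s⁻² (P(s) = (1/s)/s = 1/(s*s) = s⁻²)
(P(-1)*x)*1 = (-7/(-1)²)*1 = (1*(-7))*1 = -7*1 = -7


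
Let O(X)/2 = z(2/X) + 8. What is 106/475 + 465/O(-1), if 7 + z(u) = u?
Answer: -220663/950 ≈ -232.28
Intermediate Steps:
z(u) = -7 + u
O(X) = 2 + 4/X (O(X) = 2*((-7 + 2/X) + 8) = 2*(1 + 2/X) = 2 + 4/X)
106/475 + 465/O(-1) = 106/475 + 465/(2 + 4/(-1)) = 106*(1/475) + 465/(2 + 4*(-1)) = 106/475 + 465/(2 - 4) = 106/475 + 465/(-2) = 106/475 + 465*(-1/2) = 106/475 - 465/2 = -220663/950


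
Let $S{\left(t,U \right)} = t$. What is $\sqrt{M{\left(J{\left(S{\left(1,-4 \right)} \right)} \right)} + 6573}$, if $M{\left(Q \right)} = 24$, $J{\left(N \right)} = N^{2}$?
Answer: $3 \sqrt{733} \approx 81.222$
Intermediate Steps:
$\sqrt{M{\left(J{\left(S{\left(1,-4 \right)} \right)} \right)} + 6573} = \sqrt{24 + 6573} = \sqrt{6597} = 3 \sqrt{733}$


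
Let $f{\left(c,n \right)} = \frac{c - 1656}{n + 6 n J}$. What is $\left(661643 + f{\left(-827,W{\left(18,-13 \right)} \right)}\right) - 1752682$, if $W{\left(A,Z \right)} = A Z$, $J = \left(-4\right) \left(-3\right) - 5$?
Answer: $- \frac{844463995}{774} \approx -1.091 \cdot 10^{6}$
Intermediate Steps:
$J = 7$ ($J = 12 - 5 = 7$)
$f{\left(c,n \right)} = \frac{-1656 + c}{43 n}$ ($f{\left(c,n \right)} = \frac{c - 1656}{n + 6 n 7} = \frac{-1656 + c}{n + 42 n} = \frac{-1656 + c}{43 n}$)
$\left(661643 + f{\left(-827,W{\left(18,-13 \right)} \right)}\right) - 1752682 = \left(661643 + \frac{-1656 - 827}{43 \cdot 18 \left(-13\right)}\right) - 1752682 = \left(661643 + \frac{1}{43} \frac{1}{-234} \left(-2483\right)\right) - 1752682 = \left(661643 + \frac{1}{43} \left(- \frac{1}{234}\right) \left(-2483\right)\right) - 1752682 = \left(661643 + \frac{191}{774}\right) - 1752682 = \frac{512111873}{774} - 1752682 = - \frac{844463995}{774}$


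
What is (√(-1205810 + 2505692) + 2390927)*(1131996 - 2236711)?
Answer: -2641292920805 - 1104715*√1299882 ≈ -2.6426e+12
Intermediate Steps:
(√(-1205810 + 2505692) + 2390927)*(1131996 - 2236711) = (√1299882 + 2390927)*(-1104715) = (2390927 + √1299882)*(-1104715) = -2641292920805 - 1104715*√1299882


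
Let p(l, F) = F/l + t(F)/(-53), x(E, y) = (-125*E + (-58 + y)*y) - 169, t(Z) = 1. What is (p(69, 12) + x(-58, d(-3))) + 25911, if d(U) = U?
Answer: 40440514/1219 ≈ 33175.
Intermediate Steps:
x(E, y) = -169 - 125*E + y*(-58 + y) (x(E, y) = (-125*E + y*(-58 + y)) - 169 = -169 - 125*E + y*(-58 + y))
p(l, F) = -1/53 + F/l (p(l, F) = F/l + 1/(-53) = F/l + 1*(-1/53) = F/l - 1/53 = -1/53 + F/l)
(p(69, 12) + x(-58, d(-3))) + 25911 = ((12 - 1/53*69)/69 + (-169 + (-3)**2 - 125*(-58) - 58*(-3))) + 25911 = ((12 - 69/53)/69 + (-169 + 9 + 7250 + 174)) + 25911 = ((1/69)*(567/53) + 7264) + 25911 = (189/1219 + 7264) + 25911 = 8855005/1219 + 25911 = 40440514/1219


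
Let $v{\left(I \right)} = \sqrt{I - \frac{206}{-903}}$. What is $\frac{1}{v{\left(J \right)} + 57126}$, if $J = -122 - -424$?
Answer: $\frac{25792389}{1473415877558} - \frac{\sqrt{15402471}}{736707938779} \approx 1.75 \cdot 10^{-5}$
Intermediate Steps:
$J = 302$ ($J = -122 + 424 = 302$)
$v{\left(I \right)} = \sqrt{\frac{206}{903} + I}$ ($v{\left(I \right)} = \sqrt{I - - \frac{206}{903}} = \sqrt{I + \frac{206}{903}} = \sqrt{\frac{206}{903} + I}$)
$\frac{1}{v{\left(J \right)} + 57126} = \frac{1}{\frac{\sqrt{186018 + 815409 \cdot 302}}{903} + 57126} = \frac{1}{\frac{\sqrt{186018 + 246253518}}{903} + 57126} = \frac{1}{\frac{\sqrt{246439536}}{903} + 57126} = \frac{1}{\frac{4 \sqrt{15402471}}{903} + 57126} = \frac{1}{57126 + \frac{4 \sqrt{15402471}}{903}}$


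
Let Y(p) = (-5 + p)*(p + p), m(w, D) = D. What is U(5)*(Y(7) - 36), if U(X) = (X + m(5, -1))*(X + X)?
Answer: -320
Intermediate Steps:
Y(p) = 2*p*(-5 + p) (Y(p) = (-5 + p)*(2*p) = 2*p*(-5 + p))
U(X) = 2*X*(-1 + X) (U(X) = (X - 1)*(X + X) = (-1 + X)*(2*X) = 2*X*(-1 + X))
U(5)*(Y(7) - 36) = (2*5*(-1 + 5))*(2*7*(-5 + 7) - 36) = (2*5*4)*(2*7*2 - 36) = 40*(28 - 36) = 40*(-8) = -320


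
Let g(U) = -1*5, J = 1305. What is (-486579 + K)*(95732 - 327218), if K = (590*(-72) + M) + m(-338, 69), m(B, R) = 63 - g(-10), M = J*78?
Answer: 98891050686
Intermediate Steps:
M = 101790 (M = 1305*78 = 101790)
g(U) = -5
m(B, R) = 68 (m(B, R) = 63 - 1*(-5) = 63 + 5 = 68)
K = 59378 (K = (590*(-72) + 101790) + 68 = (-42480 + 101790) + 68 = 59310 + 68 = 59378)
(-486579 + K)*(95732 - 327218) = (-486579 + 59378)*(95732 - 327218) = -427201*(-231486) = 98891050686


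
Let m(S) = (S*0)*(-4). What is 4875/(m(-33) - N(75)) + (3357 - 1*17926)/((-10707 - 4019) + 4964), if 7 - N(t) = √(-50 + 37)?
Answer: (-47487767*I + 14569*√13)/(9762*(√13 + 7*I)) ≈ -548.91 - 283.5*I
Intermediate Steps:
N(t) = 7 - I*√13 (N(t) = 7 - √(-50 + 37) = 7 - √(-13) = 7 - I*√13)
m(S) = 0 (m(S) = 0*(-4) = 0)
4875/(m(-33) - N(75)) + (3357 - 1*17926)/((-10707 - 4019) + 4964) = 4875/(0 - (7 - I*√13)) + (3357 - 1*17926)/((-10707 - 4019) + 4964) = 4875/(0 + (-7 + I*√13)) + (3357 - 17926)/(-14726 + 4964) = 4875/(-7 + I*√13) - 14569/(-9762) = 4875/(-7 + I*√13) - 14569*(-1/9762) = 4875/(-7 + I*√13) + 14569/9762 = 14569/9762 + 4875/(-7 + I*√13)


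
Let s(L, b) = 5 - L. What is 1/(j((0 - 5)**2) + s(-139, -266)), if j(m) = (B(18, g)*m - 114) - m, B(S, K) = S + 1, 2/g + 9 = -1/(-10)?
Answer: 1/480 ≈ 0.0020833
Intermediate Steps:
g = -20/89 (g = 2/(-9 - 1/(-10)) = 2/(-9 - 1*(-1/10)) = 2/(-9 + 1/10) = 2/(-89/10) = 2*(-10/89) = -20/89 ≈ -0.22472)
B(S, K) = 1 + S
j(m) = -114 + 18*m (j(m) = ((1 + 18)*m - 114) - m = (19*m - 114) - m = (-114 + 19*m) - m = -114 + 18*m)
1/(j((0 - 5)**2) + s(-139, -266)) = 1/((-114 + 18*(0 - 5)**2) + (5 - 1*(-139))) = 1/((-114 + 18*(-5)**2) + (5 + 139)) = 1/((-114 + 18*25) + 144) = 1/((-114 + 450) + 144) = 1/(336 + 144) = 1/480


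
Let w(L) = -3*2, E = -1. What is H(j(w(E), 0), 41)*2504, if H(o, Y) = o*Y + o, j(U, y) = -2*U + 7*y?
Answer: 1262016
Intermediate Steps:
w(L) = -6
H(o, Y) = o + Y*o (H(o, Y) = Y*o + o = o + Y*o)
H(j(w(E), 0), 41)*2504 = ((-2*(-6) + 7*0)*(1 + 41))*2504 = ((12 + 0)*42)*2504 = (12*42)*2504 = 504*2504 = 1262016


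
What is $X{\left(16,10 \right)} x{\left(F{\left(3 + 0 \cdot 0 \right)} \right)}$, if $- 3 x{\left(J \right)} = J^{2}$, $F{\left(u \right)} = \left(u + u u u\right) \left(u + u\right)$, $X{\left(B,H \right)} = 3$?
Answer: $-32400$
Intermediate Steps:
$F{\left(u \right)} = 2 u \left(u + u^{3}\right)$ ($F{\left(u \right)} = \left(u + u^{2} u\right) 2 u = \left(u + u^{3}\right) 2 u = 2 u \left(u + u^{3}\right)$)
$x{\left(J \right)} = - \frac{J^{2}}{3}$
$X{\left(16,10 \right)} x{\left(F{\left(3 + 0 \cdot 0 \right)} \right)} = 3 \left(- \frac{\left(2 \left(3 + 0 \cdot 0\right)^{2} \left(1 + \left(3 + 0 \cdot 0\right)^{2}\right)\right)^{2}}{3}\right) = 3 \left(- \frac{\left(2 \left(3 + 0\right)^{2} \left(1 + \left(3 + 0\right)^{2}\right)\right)^{2}}{3}\right) = 3 \left(- \frac{\left(2 \cdot 3^{2} \left(1 + 3^{2}\right)\right)^{2}}{3}\right) = 3 \left(- \frac{\left(2 \cdot 9 \left(1 + 9\right)\right)^{2}}{3}\right) = 3 \left(- \frac{\left(2 \cdot 9 \cdot 10\right)^{2}}{3}\right) = 3 \left(- \frac{180^{2}}{3}\right) = 3 \left(\left(- \frac{1}{3}\right) 32400\right) = 3 \left(-10800\right) = -32400$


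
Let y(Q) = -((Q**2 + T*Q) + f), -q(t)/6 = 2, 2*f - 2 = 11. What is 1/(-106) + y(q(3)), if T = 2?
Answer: -6705/53 ≈ -126.51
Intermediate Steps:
f = 13/2 (f = 1 + (1/2)*11 = 1 + 11/2 = 13/2 ≈ 6.5000)
q(t) = -12 (q(t) = -6*2 = -12)
y(Q) = -13/2 - Q**2 - 2*Q (y(Q) = -((Q**2 + 2*Q) + 13/2) = -(13/2 + Q**2 + 2*Q) = -13/2 - Q**2 - 2*Q)
1/(-106) + y(q(3)) = 1/(-106) + (-13/2 - 1*(-12)**2 - 2*(-12)) = -1/106 + (-13/2 - 1*144 + 24) = -1/106 + (-13/2 - 144 + 24) = -1/106 - 253/2 = -6705/53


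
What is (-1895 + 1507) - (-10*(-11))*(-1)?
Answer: -278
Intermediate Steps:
(-1895 + 1507) - (-10*(-11))*(-1) = -388 - 110*(-1) = -388 - 1*(-110) = -388 + 110 = -278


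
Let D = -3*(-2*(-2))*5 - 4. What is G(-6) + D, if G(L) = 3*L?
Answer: -82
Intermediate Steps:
D = -64 (D = -12*5 - 4 = -3*20 - 4 = -60 - 4 = -64)
G(-6) + D = 3*(-6) - 64 = -18 - 64 = -82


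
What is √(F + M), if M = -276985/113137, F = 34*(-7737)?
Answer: I*√3367168678383547/113137 ≈ 512.89*I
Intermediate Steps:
F = -263058
M = -276985/113137 (M = -276985*1/113137 = -276985/113137 ≈ -2.4482)
√(F + M) = √(-263058 - 276985/113137) = √(-29761869931/113137) = I*√3367168678383547/113137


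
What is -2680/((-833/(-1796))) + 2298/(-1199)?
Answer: -5773036954/998767 ≈ -5780.2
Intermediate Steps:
-2680/((-833/(-1796))) + 2298/(-1199) = -2680/((-833*(-1/1796))) + 2298*(-1/1199) = -2680/833/1796 - 2298/1199 = -2680*1796/833 - 2298/1199 = -4813280/833 - 2298/1199 = -5773036954/998767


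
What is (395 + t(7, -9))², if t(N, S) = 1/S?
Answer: 12630916/81 ≈ 1.5594e+5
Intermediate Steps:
(395 + t(7, -9))² = (395 + 1/(-9))² = (395 - ⅑)² = (3554/9)² = 12630916/81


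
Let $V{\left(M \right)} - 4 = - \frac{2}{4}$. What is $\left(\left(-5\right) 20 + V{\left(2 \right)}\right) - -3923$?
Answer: $\frac{7653}{2} \approx 3826.5$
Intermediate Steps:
$V{\left(M \right)} = \frac{7}{2}$ ($V{\left(M \right)} = 4 - \frac{2}{4} = 4 - \frac{1}{2} = \frac{7}{2}$)
$\left(\left(-5\right) 20 + V{\left(2 \right)}\right) - -3923 = \left(\left(-5\right) 20 + \frac{7}{2}\right) - -3923 = \left(-100 + \frac{7}{2}\right) + 3923 = - \frac{193}{2} + 3923 = \frac{7653}{2}$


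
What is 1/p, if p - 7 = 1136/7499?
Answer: 7499/53629 ≈ 0.13983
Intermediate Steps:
p = 53629/7499 (p = 7 + 1136/7499 = 53629/7499 ≈ 7.1515)
1/p = 1/(53629/7499) = 7499/53629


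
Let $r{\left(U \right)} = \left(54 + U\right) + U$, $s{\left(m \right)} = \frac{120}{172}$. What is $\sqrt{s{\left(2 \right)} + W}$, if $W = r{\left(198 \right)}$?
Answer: $\frac{2 \sqrt{208335}}{43} \approx 21.23$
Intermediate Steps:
$s{\left(m \right)} = \frac{30}{43}$ ($s{\left(m \right)} = 120 \cdot \frac{1}{172} = \frac{30}{43}$)
$r{\left(U \right)} = 54 + 2 U$
$W = 450$ ($W = 54 + 2 \cdot 198 = 54 + 396 = 450$)
$\sqrt{s{\left(2 \right)} + W} = \sqrt{\frac{30}{43} + 450} = \sqrt{\frac{19380}{43}} = \frac{2 \sqrt{208335}}{43}$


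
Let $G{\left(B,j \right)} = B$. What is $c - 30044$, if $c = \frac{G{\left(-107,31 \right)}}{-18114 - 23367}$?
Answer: $- \frac{1246255057}{41481} \approx -30044.0$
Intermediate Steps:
$c = \frac{107}{41481}$ ($c = - \frac{107}{-18114 - 23367} = - \frac{107}{-41481} = \left(-107\right) \left(- \frac{1}{41481}\right) = \frac{107}{41481} \approx 0.0025795$)
$c - 30044 = \frac{107}{41481} - 30044 = - \frac{1246255057}{41481}$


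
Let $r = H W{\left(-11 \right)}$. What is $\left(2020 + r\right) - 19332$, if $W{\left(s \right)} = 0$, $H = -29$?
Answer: $-17312$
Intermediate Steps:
$r = 0$ ($r = \left(-29\right) 0 = 0$)
$\left(2020 + r\right) - 19332 = \left(2020 + 0\right) - 19332 = 2020 - 19332 = -17312$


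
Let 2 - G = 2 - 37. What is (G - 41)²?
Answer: 16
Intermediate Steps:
G = 37 (G = 2 - (2 - 37) = 2 - 1*(-35) = 2 + 35 = 37)
(G - 41)² = (37 - 41)² = (-4)² = 16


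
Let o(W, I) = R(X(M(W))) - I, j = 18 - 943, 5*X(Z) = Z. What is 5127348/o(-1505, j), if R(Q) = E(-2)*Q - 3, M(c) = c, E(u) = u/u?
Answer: 1709116/207 ≈ 8256.6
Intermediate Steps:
E(u) = 1
X(Z) = Z/5
j = -925
R(Q) = -3 + Q (R(Q) = 1*Q - 3 = Q - 3 = -3 + Q)
o(W, I) = -3 - I + W/5 (o(W, I) = (-3 + W/5) - I = -3 - I + W/5)
5127348/o(-1505, j) = 5127348/(-3 - 1*(-925) + (⅕)*(-1505)) = 5127348/(-3 + 925 - 301) = 5127348/621 = 5127348*(1/621) = 1709116/207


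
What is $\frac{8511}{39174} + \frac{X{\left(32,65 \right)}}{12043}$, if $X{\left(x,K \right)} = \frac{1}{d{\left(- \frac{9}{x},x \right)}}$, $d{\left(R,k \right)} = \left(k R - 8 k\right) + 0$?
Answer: $\frac{9053974557}{41673235910} \approx 0.21726$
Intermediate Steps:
$d{\left(R,k \right)} = - 8 k + R k$ ($d{\left(R,k \right)} = \left(R k - 8 k\right) + 0 = \left(- 8 k + R k\right) + 0 = - 8 k + R k$)
$X{\left(x,K \right)} = \frac{1}{x \left(-8 - \frac{9}{x}\right)}$
$\frac{8511}{39174} + \frac{X{\left(32,65 \right)}}{12043} = \frac{8511}{39174} + \frac{\left(-1\right) \frac{1}{9 + 8 \cdot 32}}{12043} = 8511 \cdot \frac{1}{39174} + - \frac{1}{9 + 256} \cdot \frac{1}{12043} = \frac{2837}{13058} + - \frac{1}{265} \cdot \frac{1}{12043} = \frac{2837}{13058} + \left(-1\right) \frac{1}{265} \cdot \frac{1}{12043} = \frac{2837}{13058} - \frac{1}{3191395} = \frac{9053974557}{41673235910}$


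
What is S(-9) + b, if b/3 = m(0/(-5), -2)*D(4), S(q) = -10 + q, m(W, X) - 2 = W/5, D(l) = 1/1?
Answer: -13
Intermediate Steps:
D(l) = 1
m(W, X) = 2 + W/5
b = 6 (b = 3*((2 + (0/(-5))/5)*1) = 3*((2 + (0*(-⅕))/5)*1) = 3*((2 + (⅕)*0)*1) = 3*((2 + 0)*1) = 3*(2*1) = 3*2 = 6)
S(-9) + b = (-10 - 9) + 6 = -19 + 6 = -13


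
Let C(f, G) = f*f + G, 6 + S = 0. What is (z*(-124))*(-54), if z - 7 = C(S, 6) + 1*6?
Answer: 368280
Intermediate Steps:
S = -6 (S = -6 + 0 = -6)
C(f, G) = G + f² (C(f, G) = f² + G = G + f²)
z = 55 (z = 7 + ((6 + (-6)²) + 1*6) = 7 + ((6 + 36) + 6) = 7 + (42 + 6) = 7 + 48 = 55)
(z*(-124))*(-54) = (55*(-124))*(-54) = -6820*(-54) = 368280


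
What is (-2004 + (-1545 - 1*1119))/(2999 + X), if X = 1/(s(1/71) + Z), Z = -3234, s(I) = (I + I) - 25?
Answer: -540057258/346964771 ≈ -1.5565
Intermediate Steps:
s(I) = -25 + 2*I (s(I) = 2*I - 25 = -25 + 2*I)
X = -71/231387 (X = 1/((-25 + 2/71) - 3234) = 1/(-1773/71 - 3234) = 1/(-231387/71) = -71/231387 ≈ -0.00030685)
(-2004 + (-1545 - 1*1119))/(2999 + X) = (-2004 + (-1545 - 1*1119))/(2999 - 71/231387) = (-2004 + (-1545 - 1119))/(693929542/231387) = (-2004 - 2664)*(231387/693929542) = -4668*231387/693929542 = -540057258/346964771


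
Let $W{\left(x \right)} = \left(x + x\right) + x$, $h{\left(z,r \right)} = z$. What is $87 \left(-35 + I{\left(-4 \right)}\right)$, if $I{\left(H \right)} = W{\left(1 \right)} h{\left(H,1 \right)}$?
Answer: $-4089$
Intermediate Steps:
$W{\left(x \right)} = 3 x$ ($W{\left(x \right)} = 2 x + x = 3 x$)
$I{\left(H \right)} = 3 H$ ($I{\left(H \right)} = 3 \cdot 1 H = 3 H$)
$87 \left(-35 + I{\left(-4 \right)}\right) = 87 \left(-35 + 3 \left(-4\right)\right) = 87 \left(-35 - 12\right) = 87 \left(-47\right) = -4089$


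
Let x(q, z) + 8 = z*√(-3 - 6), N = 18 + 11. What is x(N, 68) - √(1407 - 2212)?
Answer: -8 + 204*I - I*√805 ≈ -8.0 + 175.63*I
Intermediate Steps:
N = 29
x(q, z) = -8 + 3*I*z (x(q, z) = -8 + z*√(-3 - 6) = -8 + z*√(-9) = -8 + z*(3*I) = -8 + 3*I*z)
x(N, 68) - √(1407 - 2212) = (-8 + 3*I*68) - √(1407 - 2212) = (-8 + 204*I) - √(-805) = (-8 + 204*I) - I*√805 = -8 + 204*I - I*√805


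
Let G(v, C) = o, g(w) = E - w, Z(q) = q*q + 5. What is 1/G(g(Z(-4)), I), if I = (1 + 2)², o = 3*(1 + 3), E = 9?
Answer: 1/12 ≈ 0.083333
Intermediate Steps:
Z(q) = 5 + q² (Z(q) = q² + 5 = 5 + q²)
g(w) = 9 - w
o = 12 (o = 3*4 = 12)
I = 9 (I = 3² = 9)
G(v, C) = 12
1/G(g(Z(-4)), I) = 1/12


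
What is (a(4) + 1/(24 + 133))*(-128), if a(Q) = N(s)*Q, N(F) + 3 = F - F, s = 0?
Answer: 241024/157 ≈ 1535.2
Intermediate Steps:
N(F) = -3 (N(F) = -3 + (F - F) = -3 + 0 = -3)
a(Q) = -3*Q
(a(4) + 1/(24 + 133))*(-128) = (-3*4 + 1/(24 + 133))*(-128) = (-12 + 1/157)*(-128) = -1883/157*(-128) = 241024/157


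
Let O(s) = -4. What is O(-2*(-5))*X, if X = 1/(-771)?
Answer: 4/771 ≈ 0.0051881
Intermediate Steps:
X = -1/771 ≈ -0.0012970
O(-2*(-5))*X = -4*(-1/771) = 4/771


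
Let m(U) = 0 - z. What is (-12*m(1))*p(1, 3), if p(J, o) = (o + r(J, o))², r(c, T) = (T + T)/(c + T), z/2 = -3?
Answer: -1458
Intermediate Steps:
z = -6 (z = 2*(-3) = -6)
m(U) = 6 (m(U) = 0 - 1*(-6) = 0 + 6 = 6)
r(c, T) = 2*T/(T + c) (r(c, T) = (2*T)/(T + c) = 2*T/(T + c))
p(J, o) = (o + 2*o/(J + o))² (p(J, o) = (o + 2*o/(o + J))² = (o + 2*o/(J + o))²)
(-12*m(1))*p(1, 3) = (-12*6)*(3²*(2 + 1 + 3)²/(1 + 3)²) = -648*6²/4² = -648*36/16 = -72*81/4 = -1458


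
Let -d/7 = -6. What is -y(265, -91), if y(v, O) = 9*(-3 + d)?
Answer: -351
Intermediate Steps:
d = 42 (d = -7*(-6) = 42)
y(v, O) = 351 (y(v, O) = 9*(-3 + 42) = 9*39 = 351)
-y(265, -91) = -1*351 = -351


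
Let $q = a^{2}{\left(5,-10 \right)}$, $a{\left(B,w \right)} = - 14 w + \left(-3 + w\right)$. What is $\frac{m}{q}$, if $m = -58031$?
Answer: $- \frac{58031}{16129} \approx -3.5979$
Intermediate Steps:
$a{\left(B,w \right)} = -3 - 13 w$
$q = 16129$ ($q = \left(-3 - -130\right)^{2} = \left(-3 + 130\right)^{2} = 127^{2} = 16129$)
$\frac{m}{q} = - \frac{58031}{16129}$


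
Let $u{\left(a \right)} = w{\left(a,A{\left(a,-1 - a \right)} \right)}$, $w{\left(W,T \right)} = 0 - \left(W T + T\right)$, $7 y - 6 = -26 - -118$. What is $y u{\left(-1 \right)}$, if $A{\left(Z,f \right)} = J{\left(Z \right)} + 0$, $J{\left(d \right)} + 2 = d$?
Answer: $0$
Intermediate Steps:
$J{\left(d \right)} = -2 + d$
$A{\left(Z,f \right)} = -2 + Z$ ($A{\left(Z,f \right)} = \left(-2 + Z\right) + 0 = -2 + Z$)
$y = 14$ ($y = \frac{6}{7} + \frac{-26 - -118}{7} = \frac{6}{7} + \frac{-26 + 118}{7} = \frac{6}{7} + \frac{1}{7} \cdot 92 = \frac{6}{7} + \frac{92}{7} = 14$)
$w{\left(W,T \right)} = - T - T W$ ($w{\left(W,T \right)} = 0 - \left(T W + T\right) = 0 - \left(T + T W\right) = - T - T W$)
$u{\left(a \right)} = - \left(1 + a\right) \left(-2 + a\right)$ ($u{\left(a \right)} = - \left(-2 + a\right) \left(1 + a\right) = - \left(1 + a\right) \left(-2 + a\right)$)
$y u{\left(-1 \right)} = 14 \left(2 - 1 - \left(-1\right)^{2}\right) = 14 \left(2 - 1 - 1\right) = 14 \cdot 0 = 0$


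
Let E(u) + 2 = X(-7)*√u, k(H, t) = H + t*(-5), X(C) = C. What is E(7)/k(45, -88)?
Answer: -2/485 - 7*√7/485 ≈ -0.042310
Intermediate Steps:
k(H, t) = H - 5*t
E(u) = -2 - 7*√u
E(7)/k(45, -88) = (-2 - 7*√7)/(45 - 5*(-88)) = (-2 - 7*√7)/(45 + 440) = (-2 - 7*√7)/485 = (-2 - 7*√7)*(1/485) = -2/485 - 7*√7/485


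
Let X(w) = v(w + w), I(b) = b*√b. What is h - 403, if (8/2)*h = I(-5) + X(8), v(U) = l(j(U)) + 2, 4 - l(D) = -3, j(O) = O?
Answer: -1603/4 - 5*I*√5/4 ≈ -400.75 - 2.7951*I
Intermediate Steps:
l(D) = 7 (l(D) = 4 - 1*(-3) = 4 + 3 = 7)
v(U) = 9 (v(U) = 7 + 2 = 9)
I(b) = b^(3/2)
X(w) = 9
h = 9/4 - 5*I*√5/4 (h = ((-5)^(3/2) + 9)/4 = (-5*I*√5 + 9)/4 = (9 - 5*I*√5)/4 = 9/4 - 5*I*√5/4 ≈ 2.25 - 2.7951*I)
h - 403 = (9/4 - 5*I*√5/4) - 403 = -1603/4 - 5*I*√5/4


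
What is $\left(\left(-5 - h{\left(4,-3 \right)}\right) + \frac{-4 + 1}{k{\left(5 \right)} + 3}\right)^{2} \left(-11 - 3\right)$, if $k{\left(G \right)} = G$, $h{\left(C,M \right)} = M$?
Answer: $- \frac{2527}{32} \approx -78.969$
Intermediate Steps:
$\left(\left(-5 - h{\left(4,-3 \right)}\right) + \frac{-4 + 1}{k{\left(5 \right)} + 3}\right)^{2} \left(-11 - 3\right) = \left(\left(-5 - -3\right) + \frac{-4 + 1}{5 + 3}\right)^{2} \left(-11 - 3\right) = \left(\left(-5 + 3\right) - \frac{3}{8}\right)^{2} \left(-14\right) = \left(-2 - \frac{3}{8}\right)^{2} \left(-14\right) = \left(- \frac{19}{8}\right)^{2} \left(-14\right) = \frac{361}{64} \left(-14\right) = - \frac{2527}{32}$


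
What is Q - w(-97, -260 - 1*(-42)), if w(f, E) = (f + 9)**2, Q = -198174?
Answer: -205918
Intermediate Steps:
w(f, E) = (9 + f)**2
Q - w(-97, -260 - 1*(-42)) = -198174 - (9 - 97)**2 = -198174 - 1*(-88)**2 = -198174 - 1*7744 = -198174 - 7744 = -205918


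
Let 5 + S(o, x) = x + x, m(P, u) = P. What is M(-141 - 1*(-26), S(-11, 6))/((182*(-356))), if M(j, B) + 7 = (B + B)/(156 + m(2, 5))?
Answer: 3/28124 ≈ 0.00010667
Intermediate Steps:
S(o, x) = -5 + 2*x (S(o, x) = -5 + (x + x) = -5 + 2*x)
M(j, B) = -7 + B/79 (M(j, B) = -7 + (B + B)/(156 + 2) = -7 + (2*B)/158 = -7 + (2*B)*(1/158) = -7 + B/79)
M(-141 - 1*(-26), S(-11, 6))/((182*(-356))) = (-7 + (-5 + 2*6)/79)/((182*(-356))) = (-7 + (-5 + 12)/79)/(-64792) = (-7 + (1/79)*7)*(-1/64792) = (-7 + 7/79)*(-1/64792) = -546/79*(-1/64792) = 3/28124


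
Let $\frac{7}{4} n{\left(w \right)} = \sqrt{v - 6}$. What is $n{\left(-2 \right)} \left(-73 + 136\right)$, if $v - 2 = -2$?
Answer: $36 i \sqrt{6} \approx 88.182 i$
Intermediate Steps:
$v = 0$ ($v = 2 - 2 = 0$)
$n{\left(w \right)} = \frac{4 i \sqrt{6}}{7}$ ($n{\left(w \right)} = \frac{4 \sqrt{0 - 6}}{7} = \frac{4 \sqrt{-6}}{7} = \frac{4 i \sqrt{6}}{7}$)
$n{\left(-2 \right)} \left(-73 + 136\right) = \frac{4 i \sqrt{6}}{7} \left(-73 + 136\right) = \frac{4 i \sqrt{6}}{7} \cdot 63 = 36 i \sqrt{6}$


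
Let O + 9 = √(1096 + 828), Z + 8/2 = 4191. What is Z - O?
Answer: 4196 - 2*√481 ≈ 4152.1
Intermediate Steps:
Z = 4187 (Z = -4 + 4191 = 4187)
O = -9 + 2*√481 (O = -9 + √(1096 + 828) = -9 + √1924 = -9 + 2*√481 ≈ 34.863)
Z - O = 4187 - (-9 + 2*√481) = 4187 + (9 - 2*√481) = 4196 - 2*√481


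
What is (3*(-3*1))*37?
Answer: -333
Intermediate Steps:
(3*(-3*1))*37 = (3*(-3))*37 = -9*37 = -333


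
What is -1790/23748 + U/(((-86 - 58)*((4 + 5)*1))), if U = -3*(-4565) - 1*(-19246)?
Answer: -65383559/2564784 ≈ -25.493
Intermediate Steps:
U = 32941 (U = 13695 + 19246 = 32941)
-1790/23748 + U/(((-86 - 58)*((4 + 5)*1))) = -1790/23748 + 32941/(((-86 - 58)*((4 + 5)*1))) = -1790*1/23748 + 32941/((-1296)) = -895/11874 + 32941/((-144*9)) = -895/11874 + 32941/(-1296) = -895/11874 + 32941*(-1/1296) = -895/11874 - 32941/1296 = -65383559/2564784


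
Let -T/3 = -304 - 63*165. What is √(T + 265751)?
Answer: 2*√74462 ≈ 545.75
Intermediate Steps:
T = 32097 (T = -3*(-304 - 63*165) = -3*(-304 - 10395) = -3*(-10699) = 32097)
√(T + 265751) = √(32097 + 265751) = √297848 = 2*√74462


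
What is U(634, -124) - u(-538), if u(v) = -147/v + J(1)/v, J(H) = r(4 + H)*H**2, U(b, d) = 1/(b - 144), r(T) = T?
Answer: -34521/131810 ≈ -0.26190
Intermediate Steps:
U(b, d) = 1/(-144 + b)
J(H) = H**2*(4 + H) (J(H) = (4 + H)*H**2 = H**2*(4 + H))
u(v) = -142/v (u(v) = -147/v + (1**2*(4 + 1))/v = -147/v + (1*5)/v = -147/v + 5/v = -142/v)
U(634, -124) - u(-538) = 1/(-144 + 634) - (-142)/(-538) = 1/490 - (-142)*(-1)/538 = 1/490 - 1*71/269 = 1/490 - 71/269 = -34521/131810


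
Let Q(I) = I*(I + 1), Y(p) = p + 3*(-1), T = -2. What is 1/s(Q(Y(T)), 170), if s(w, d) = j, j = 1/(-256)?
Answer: -256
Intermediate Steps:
Y(p) = -3 + p (Y(p) = p - 3 = -3 + p)
Q(I) = I*(1 + I)
j = -1/256 ≈ -0.0039063
s(w, d) = -1/256
1/s(Q(Y(T)), 170) = 1/(-1/256) = -256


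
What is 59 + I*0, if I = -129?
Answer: 59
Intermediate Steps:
59 + I*0 = 59 - 129*0 = 59 + 0 = 59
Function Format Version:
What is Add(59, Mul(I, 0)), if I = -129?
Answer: 59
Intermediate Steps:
Add(59, Mul(I, 0)) = Add(59, Mul(-129, 0)) = Add(59, 0) = 59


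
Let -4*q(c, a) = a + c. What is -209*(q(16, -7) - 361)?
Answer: 303677/4 ≈ 75919.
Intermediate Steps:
q(c, a) = -a/4 - c/4 (q(c, a) = -(a + c)/4 = -a/4 - c/4)
-209*(q(16, -7) - 361) = -209*((-¼*(-7) - ¼*16) - 361) = -209*((7/4 - 4) - 361) = -209*(-9/4 - 361) = -209*(-1453/4) = 303677/4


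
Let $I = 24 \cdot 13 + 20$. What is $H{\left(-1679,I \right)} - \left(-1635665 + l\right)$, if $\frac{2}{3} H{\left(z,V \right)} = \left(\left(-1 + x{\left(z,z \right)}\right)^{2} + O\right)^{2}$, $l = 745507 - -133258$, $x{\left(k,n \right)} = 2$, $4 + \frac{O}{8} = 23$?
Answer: $\frac{1584027}{2} \approx 7.9201 \cdot 10^{5}$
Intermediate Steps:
$O = 152$ ($O = -32 + 8 \cdot 23 = -32 + 184 = 152$)
$I = 332$ ($I = 312 + 20 = 332$)
$l = 878765$ ($l = 745507 + 133258 = 878765$)
$H{\left(z,V \right)} = \frac{70227}{2}$ ($H{\left(z,V \right)} = \frac{3 \left(\left(-1 + 2\right)^{2} + 152\right)^{2}}{2} = \frac{3 \left(1^{2} + 152\right)^{2}}{2} = \frac{3 \left(1 + 152\right)^{2}}{2} = \frac{3 \cdot 153^{2}}{2} = \frac{3}{2} \cdot 23409 = \frac{70227}{2}$)
$H{\left(-1679,I \right)} - \left(-1635665 + l\right) = \frac{70227}{2} + \left(1635665 - 878765\right) = \frac{70227}{2} + 756900 = \frac{1584027}{2}$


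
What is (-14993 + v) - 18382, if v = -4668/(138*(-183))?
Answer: -140474597/4209 ≈ -33375.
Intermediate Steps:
v = 778/4209 (v = -4668/(-25254) = -4668*(-1/25254) = 778/4209 ≈ 0.18484)
(-14993 + v) - 18382 = (-14993 + 778/4209) - 18382 = -63104759/4209 - 18382 = -140474597/4209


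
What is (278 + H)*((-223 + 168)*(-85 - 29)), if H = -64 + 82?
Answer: 1855920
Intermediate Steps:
H = 18
(278 + H)*((-223 + 168)*(-85 - 29)) = (278 + 18)*((-223 + 168)*(-85 - 29)) = 296*(-55*(-114)) = 296*6270 = 1855920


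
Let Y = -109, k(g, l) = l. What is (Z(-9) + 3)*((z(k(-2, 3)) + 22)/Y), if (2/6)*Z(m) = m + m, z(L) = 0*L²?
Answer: 1122/109 ≈ 10.294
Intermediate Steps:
z(L) = 0
Z(m) = 6*m (Z(m) = 3*(m + m) = 3*(2*m) = 6*m)
(Z(-9) + 3)*((z(k(-2, 3)) + 22)/Y) = (6*(-9) + 3)*((0 + 22)/(-109)) = (-54 + 3)*(22*(-1/109)) = -51*(-22/109) = 1122/109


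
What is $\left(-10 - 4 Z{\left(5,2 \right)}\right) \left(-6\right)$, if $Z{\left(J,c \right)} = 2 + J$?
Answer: $228$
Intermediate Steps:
$\left(-10 - 4 Z{\left(5,2 \right)}\right) \left(-6\right) = \left(-10 - 4 \left(2 + 5\right)\right) \left(-6\right) = \left(-10 - 28\right) \left(-6\right) = \left(-38\right) \left(-6\right) = 228$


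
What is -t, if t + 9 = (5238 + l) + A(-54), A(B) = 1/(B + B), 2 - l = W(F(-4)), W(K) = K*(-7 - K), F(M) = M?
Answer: -563651/108 ≈ -5219.0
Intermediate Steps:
l = -10 (l = 2 - (-1)*(-4)*(7 - 4) = 2 - (-1)*(-4)*3 = 2 - 1*12 = 2 - 12 = -10)
A(B) = 1/(2*B)
t = 563651/108 (t = -9 + ((5238 - 10) + (½)/(-54)) = -9 + (5228 + (½)*(-1/54)) = -9 + (5228 - 1/108) = -9 + 564623/108 = 563651/108 ≈ 5219.0)
-t = -1*563651/108 = -563651/108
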